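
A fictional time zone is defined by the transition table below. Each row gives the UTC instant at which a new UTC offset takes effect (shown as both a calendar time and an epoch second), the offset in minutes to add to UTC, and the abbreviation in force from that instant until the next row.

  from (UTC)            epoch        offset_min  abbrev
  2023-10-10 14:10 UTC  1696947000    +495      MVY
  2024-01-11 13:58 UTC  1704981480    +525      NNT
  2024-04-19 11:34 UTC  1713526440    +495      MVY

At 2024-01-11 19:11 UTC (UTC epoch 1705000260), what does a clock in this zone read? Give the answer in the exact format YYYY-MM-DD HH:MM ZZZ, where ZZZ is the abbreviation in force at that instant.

2024-01-12 03:56 NNT

Query: 2024-01-11 19:11 UTC
Rule 2/3 (NNT, +08:45): 2024-01-11 13:58 UTC ≤ query < 2024-04-19 11:34 UTC
19·60 + 11 + 525 = 1676 min
1676 = 1·1440 + 236; 236 = 3·60 + 56 → 03:56, 2024-01-11 + 1 day = 2024-01-12
→ 2024-01-12 03:56 NNT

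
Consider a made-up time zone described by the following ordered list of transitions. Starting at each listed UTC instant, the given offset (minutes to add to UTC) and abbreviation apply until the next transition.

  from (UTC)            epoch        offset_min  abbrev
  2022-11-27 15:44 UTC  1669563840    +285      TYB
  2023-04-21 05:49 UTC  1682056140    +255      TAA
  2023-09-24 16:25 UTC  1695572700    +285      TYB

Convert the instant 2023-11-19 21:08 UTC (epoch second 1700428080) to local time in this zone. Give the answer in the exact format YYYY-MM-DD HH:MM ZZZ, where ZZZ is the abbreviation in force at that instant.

2023-11-20 01:53 TYB

Query: 2023-11-19 21:08 UTC
Rule 3/3 (TYB, +04:45): 2023-09-24 16:25 UTC ≤ query < +∞
21·60 + 8 + 285 = 1553 min
1553 = 1·1440 + 113; 113 = 1·60 + 53 → 01:53, 2023-11-19 + 1 day = 2023-11-20
→ 2023-11-20 01:53 TYB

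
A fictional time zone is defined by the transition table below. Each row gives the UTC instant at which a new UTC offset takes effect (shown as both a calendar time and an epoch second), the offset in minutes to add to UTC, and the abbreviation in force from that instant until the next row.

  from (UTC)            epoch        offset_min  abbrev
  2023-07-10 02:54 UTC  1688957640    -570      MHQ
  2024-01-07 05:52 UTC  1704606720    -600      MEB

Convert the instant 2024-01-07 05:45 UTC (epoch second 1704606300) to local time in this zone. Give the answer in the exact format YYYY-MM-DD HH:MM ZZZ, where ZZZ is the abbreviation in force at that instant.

2024-01-06 20:15 MHQ

Query: 2024-01-07 05:45 UTC
Rule 1/2 (MHQ, -09:30): 2023-07-10 02:54 UTC ≤ query < 2024-01-07 05:52 UTC
5·60 + 45 - 570 = -225 min
-225 = -1·1440 + 1215; 1215 = 20·60 + 15 → 20:15, 2024-01-07 - 1 day = 2024-01-06
→ 2024-01-06 20:15 MHQ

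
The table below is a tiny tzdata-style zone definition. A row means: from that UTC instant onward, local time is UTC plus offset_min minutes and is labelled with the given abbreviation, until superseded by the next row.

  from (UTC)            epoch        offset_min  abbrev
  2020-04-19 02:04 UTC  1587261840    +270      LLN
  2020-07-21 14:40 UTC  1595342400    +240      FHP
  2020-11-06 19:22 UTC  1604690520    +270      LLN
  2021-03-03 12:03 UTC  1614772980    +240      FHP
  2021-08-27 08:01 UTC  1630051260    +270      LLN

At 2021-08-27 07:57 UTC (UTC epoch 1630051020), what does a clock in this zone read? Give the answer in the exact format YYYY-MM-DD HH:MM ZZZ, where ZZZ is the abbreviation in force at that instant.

Query: 2021-08-27 07:57 UTC
Rule 4/5 (FHP, +04:00): 2021-03-03 12:03 UTC ≤ query < 2021-08-27 08:01 UTC
7·60 + 57 + 240 = 717 min
717 = 0·1440 + 717; 717 = 11·60 + 57 → 11:57, same day
→ 2021-08-27 11:57 FHP

2021-08-27 11:57 FHP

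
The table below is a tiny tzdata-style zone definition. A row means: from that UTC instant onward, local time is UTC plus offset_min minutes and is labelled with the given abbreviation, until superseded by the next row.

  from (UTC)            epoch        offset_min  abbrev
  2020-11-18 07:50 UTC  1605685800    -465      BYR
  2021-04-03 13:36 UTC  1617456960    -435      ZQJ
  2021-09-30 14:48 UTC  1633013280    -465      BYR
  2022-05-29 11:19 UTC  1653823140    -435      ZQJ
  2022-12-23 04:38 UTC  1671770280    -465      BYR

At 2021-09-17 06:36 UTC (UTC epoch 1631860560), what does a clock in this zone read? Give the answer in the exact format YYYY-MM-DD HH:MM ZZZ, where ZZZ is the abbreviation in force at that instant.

2021-09-16 23:21 ZQJ

Query: 2021-09-17 06:36 UTC
Rule 2/5 (ZQJ, -07:15): 2021-04-03 13:36 UTC ≤ query < 2021-09-30 14:48 UTC
6·60 + 36 - 435 = -39 min
-39 = -1·1440 + 1401; 1401 = 23·60 + 21 → 23:21, 2021-09-17 - 1 day = 2021-09-16
→ 2021-09-16 23:21 ZQJ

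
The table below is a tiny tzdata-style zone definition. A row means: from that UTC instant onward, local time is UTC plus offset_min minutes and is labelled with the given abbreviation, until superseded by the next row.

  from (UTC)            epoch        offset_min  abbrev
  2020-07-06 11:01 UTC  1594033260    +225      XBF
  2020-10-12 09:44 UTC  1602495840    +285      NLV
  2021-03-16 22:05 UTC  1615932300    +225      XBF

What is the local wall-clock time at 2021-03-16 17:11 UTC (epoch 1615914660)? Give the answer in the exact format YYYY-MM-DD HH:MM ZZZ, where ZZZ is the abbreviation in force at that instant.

2021-03-16 21:56 NLV

Query: 2021-03-16 17:11 UTC
Rule 2/3 (NLV, +04:45): 2020-10-12 09:44 UTC ≤ query < 2021-03-16 22:05 UTC
17·60 + 11 + 285 = 1316 min
1316 = 0·1440 + 1316; 1316 = 21·60 + 56 → 21:56, same day
→ 2021-03-16 21:56 NLV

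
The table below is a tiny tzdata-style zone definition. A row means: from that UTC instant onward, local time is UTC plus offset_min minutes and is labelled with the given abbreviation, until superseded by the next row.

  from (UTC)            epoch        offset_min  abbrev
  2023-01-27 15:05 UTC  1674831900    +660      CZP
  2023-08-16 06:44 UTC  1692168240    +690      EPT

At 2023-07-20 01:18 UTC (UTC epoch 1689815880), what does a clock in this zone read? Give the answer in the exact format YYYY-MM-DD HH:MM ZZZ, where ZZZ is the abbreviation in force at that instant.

Query: 2023-07-20 01:18 UTC
Rule 1/2 (CZP, +11:00): 2023-01-27 15:05 UTC ≤ query < 2023-08-16 06:44 UTC
1·60 + 18 + 660 = 738 min
738 = 0·1440 + 738; 738 = 12·60 + 18 → 12:18, same day
→ 2023-07-20 12:18 CZP

2023-07-20 12:18 CZP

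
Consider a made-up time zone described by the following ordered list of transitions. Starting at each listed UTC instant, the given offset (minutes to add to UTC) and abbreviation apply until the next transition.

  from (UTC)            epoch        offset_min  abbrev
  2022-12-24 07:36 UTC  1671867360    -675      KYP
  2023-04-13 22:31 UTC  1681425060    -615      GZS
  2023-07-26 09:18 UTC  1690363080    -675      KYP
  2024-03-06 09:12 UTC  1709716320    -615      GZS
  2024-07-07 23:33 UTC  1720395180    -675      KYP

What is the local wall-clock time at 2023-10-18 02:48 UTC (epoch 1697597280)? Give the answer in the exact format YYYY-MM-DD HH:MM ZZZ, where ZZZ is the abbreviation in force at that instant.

2023-10-17 15:33 KYP

Query: 2023-10-18 02:48 UTC
Rule 3/5 (KYP, -11:15): 2023-07-26 09:18 UTC ≤ query < 2024-03-06 09:12 UTC
2·60 + 48 - 675 = -507 min
-507 = -1·1440 + 933; 933 = 15·60 + 33 → 15:33, 2023-10-18 - 1 day = 2023-10-17
→ 2023-10-17 15:33 KYP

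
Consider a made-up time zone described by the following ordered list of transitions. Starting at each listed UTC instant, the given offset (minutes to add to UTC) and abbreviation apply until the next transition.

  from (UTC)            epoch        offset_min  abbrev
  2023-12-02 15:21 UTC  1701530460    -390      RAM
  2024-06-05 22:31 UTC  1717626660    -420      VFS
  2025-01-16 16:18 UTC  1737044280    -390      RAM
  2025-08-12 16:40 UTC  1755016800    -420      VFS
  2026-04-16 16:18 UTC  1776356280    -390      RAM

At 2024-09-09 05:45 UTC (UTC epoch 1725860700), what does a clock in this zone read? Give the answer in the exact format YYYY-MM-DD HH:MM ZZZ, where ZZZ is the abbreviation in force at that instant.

Query: 2024-09-09 05:45 UTC
Rule 2/5 (VFS, -07:00): 2024-06-05 22:31 UTC ≤ query < 2025-01-16 16:18 UTC
5·60 + 45 - 420 = -75 min
-75 = -1·1440 + 1365; 1365 = 22·60 + 45 → 22:45, 2024-09-09 - 1 day = 2024-09-08
→ 2024-09-08 22:45 VFS

2024-09-08 22:45 VFS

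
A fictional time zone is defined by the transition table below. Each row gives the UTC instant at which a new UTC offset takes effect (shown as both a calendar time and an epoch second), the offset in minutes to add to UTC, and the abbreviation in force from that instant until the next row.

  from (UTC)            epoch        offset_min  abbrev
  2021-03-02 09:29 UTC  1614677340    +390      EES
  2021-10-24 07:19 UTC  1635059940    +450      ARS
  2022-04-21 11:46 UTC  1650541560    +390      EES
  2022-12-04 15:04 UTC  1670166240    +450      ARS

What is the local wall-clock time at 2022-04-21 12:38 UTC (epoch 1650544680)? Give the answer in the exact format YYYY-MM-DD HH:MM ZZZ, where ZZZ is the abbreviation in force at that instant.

Query: 2022-04-21 12:38 UTC
Rule 3/4 (EES, +06:30): 2022-04-21 11:46 UTC ≤ query < 2022-12-04 15:04 UTC
12·60 + 38 + 390 = 1148 min
1148 = 0·1440 + 1148; 1148 = 19·60 + 8 → 19:08, same day
→ 2022-04-21 19:08 EES

2022-04-21 19:08 EES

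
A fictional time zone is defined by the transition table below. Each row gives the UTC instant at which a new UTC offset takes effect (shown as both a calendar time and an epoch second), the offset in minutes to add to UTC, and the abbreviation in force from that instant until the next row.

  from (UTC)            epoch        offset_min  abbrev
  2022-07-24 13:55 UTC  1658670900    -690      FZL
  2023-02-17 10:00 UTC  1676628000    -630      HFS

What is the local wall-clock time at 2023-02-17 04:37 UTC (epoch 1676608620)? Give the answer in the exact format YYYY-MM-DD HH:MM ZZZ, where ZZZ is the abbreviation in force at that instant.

2023-02-16 17:07 FZL

Query: 2023-02-17 04:37 UTC
Rule 1/2 (FZL, -11:30): 2022-07-24 13:55 UTC ≤ query < 2023-02-17 10:00 UTC
4·60 + 37 - 690 = -413 min
-413 = -1·1440 + 1027; 1027 = 17·60 + 7 → 17:07, 2023-02-17 - 1 day = 2023-02-16
→ 2023-02-16 17:07 FZL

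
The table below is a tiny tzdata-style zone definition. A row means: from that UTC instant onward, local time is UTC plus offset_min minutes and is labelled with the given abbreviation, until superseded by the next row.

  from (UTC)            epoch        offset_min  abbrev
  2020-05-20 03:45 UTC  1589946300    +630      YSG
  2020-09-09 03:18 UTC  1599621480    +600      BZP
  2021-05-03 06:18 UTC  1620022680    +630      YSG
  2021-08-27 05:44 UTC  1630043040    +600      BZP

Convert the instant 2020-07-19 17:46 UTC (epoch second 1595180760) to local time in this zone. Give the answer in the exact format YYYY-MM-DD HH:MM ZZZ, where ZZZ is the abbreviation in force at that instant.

Query: 2020-07-19 17:46 UTC
Rule 1/4 (YSG, +10:30): 2020-05-20 03:45 UTC ≤ query < 2020-09-09 03:18 UTC
17·60 + 46 + 630 = 1696 min
1696 = 1·1440 + 256; 256 = 4·60 + 16 → 04:16, 2020-07-19 + 1 day = 2020-07-20
→ 2020-07-20 04:16 YSG

2020-07-20 04:16 YSG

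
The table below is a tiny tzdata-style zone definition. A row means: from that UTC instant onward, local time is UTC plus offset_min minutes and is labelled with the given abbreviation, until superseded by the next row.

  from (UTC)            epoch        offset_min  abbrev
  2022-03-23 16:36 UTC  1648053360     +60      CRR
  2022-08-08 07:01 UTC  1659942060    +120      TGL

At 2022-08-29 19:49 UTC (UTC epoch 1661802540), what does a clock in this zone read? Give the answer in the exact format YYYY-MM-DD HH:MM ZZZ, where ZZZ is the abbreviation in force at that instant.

2022-08-29 21:49 TGL

Query: 2022-08-29 19:49 UTC
Rule 2/2 (TGL, +02:00): 2022-08-08 07:01 UTC ≤ query < +∞
19·60 + 49 + 120 = 1309 min
1309 = 0·1440 + 1309; 1309 = 21·60 + 49 → 21:49, same day
→ 2022-08-29 21:49 TGL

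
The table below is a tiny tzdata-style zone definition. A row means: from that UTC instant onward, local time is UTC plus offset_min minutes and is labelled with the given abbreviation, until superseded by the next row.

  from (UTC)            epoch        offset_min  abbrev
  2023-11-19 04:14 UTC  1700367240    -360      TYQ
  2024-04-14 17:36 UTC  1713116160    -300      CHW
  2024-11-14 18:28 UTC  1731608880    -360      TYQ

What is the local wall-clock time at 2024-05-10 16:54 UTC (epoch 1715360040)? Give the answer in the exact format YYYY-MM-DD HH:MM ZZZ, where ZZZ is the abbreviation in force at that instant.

Query: 2024-05-10 16:54 UTC
Rule 2/3 (CHW, -05:00): 2024-04-14 17:36 UTC ≤ query < 2024-11-14 18:28 UTC
16·60 + 54 - 300 = 714 min
714 = 0·1440 + 714; 714 = 11·60 + 54 → 11:54, same day
→ 2024-05-10 11:54 CHW

2024-05-10 11:54 CHW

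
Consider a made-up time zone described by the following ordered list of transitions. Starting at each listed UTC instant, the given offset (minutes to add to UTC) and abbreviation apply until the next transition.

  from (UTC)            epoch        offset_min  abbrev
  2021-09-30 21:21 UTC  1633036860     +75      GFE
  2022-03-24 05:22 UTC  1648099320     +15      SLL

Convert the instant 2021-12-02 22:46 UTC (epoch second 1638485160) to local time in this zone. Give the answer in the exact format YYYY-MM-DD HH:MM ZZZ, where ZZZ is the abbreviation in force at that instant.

2021-12-03 00:01 GFE

Query: 2021-12-02 22:46 UTC
Rule 1/2 (GFE, +01:15): 2021-09-30 21:21 UTC ≤ query < 2022-03-24 05:22 UTC
22·60 + 46 + 75 = 1441 min
1441 = 1·1440 + 1; 1 = 0·60 + 1 → 00:01, 2021-12-02 + 1 day = 2021-12-03
→ 2021-12-03 00:01 GFE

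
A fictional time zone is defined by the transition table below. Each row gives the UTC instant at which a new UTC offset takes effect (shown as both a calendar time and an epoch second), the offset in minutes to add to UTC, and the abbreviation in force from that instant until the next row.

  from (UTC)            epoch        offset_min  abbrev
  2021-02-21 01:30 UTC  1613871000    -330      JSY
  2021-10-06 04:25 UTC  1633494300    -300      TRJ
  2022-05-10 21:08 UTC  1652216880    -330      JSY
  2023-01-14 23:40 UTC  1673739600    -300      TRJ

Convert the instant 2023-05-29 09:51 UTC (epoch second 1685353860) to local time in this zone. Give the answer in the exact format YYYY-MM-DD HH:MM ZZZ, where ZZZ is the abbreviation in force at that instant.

Query: 2023-05-29 09:51 UTC
Rule 4/4 (TRJ, -05:00): 2023-01-14 23:40 UTC ≤ query < +∞
9·60 + 51 - 300 = 291 min
291 = 0·1440 + 291; 291 = 4·60 + 51 → 04:51, same day
→ 2023-05-29 04:51 TRJ

2023-05-29 04:51 TRJ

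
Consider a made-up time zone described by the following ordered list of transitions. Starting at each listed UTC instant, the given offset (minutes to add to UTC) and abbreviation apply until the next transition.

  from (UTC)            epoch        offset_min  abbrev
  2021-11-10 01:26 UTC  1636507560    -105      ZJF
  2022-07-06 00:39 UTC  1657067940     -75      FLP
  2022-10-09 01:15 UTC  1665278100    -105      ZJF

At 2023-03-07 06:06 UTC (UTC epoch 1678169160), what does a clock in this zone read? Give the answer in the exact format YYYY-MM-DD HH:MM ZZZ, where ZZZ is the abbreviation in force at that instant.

2023-03-07 04:21 ZJF

Query: 2023-03-07 06:06 UTC
Rule 3/3 (ZJF, -01:45): 2022-10-09 01:15 UTC ≤ query < +∞
6·60 + 6 - 105 = 261 min
261 = 0·1440 + 261; 261 = 4·60 + 21 → 04:21, same day
→ 2023-03-07 04:21 ZJF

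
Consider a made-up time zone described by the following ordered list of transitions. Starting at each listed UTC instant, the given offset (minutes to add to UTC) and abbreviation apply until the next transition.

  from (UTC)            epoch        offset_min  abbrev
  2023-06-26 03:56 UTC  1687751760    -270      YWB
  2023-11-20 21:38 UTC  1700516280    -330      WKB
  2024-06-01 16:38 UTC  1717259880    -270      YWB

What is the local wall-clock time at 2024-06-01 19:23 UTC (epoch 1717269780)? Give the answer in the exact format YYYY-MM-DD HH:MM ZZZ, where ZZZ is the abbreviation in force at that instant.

2024-06-01 14:53 YWB

Query: 2024-06-01 19:23 UTC
Rule 3/3 (YWB, -04:30): 2024-06-01 16:38 UTC ≤ query < +∞
19·60 + 23 - 270 = 893 min
893 = 0·1440 + 893; 893 = 14·60 + 53 → 14:53, same day
→ 2024-06-01 14:53 YWB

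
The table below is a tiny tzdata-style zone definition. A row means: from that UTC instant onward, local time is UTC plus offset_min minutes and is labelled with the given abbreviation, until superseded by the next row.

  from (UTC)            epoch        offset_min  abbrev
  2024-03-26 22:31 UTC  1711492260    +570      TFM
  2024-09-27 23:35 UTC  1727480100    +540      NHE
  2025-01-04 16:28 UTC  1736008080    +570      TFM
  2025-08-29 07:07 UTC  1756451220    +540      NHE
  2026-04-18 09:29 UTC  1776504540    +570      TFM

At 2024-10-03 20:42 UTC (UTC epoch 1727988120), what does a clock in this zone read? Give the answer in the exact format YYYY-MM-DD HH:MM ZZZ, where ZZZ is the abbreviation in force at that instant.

2024-10-04 05:42 NHE

Query: 2024-10-03 20:42 UTC
Rule 2/5 (NHE, +09:00): 2024-09-27 23:35 UTC ≤ query < 2025-01-04 16:28 UTC
20·60 + 42 + 540 = 1782 min
1782 = 1·1440 + 342; 342 = 5·60 + 42 → 05:42, 2024-10-03 + 1 day = 2024-10-04
→ 2024-10-04 05:42 NHE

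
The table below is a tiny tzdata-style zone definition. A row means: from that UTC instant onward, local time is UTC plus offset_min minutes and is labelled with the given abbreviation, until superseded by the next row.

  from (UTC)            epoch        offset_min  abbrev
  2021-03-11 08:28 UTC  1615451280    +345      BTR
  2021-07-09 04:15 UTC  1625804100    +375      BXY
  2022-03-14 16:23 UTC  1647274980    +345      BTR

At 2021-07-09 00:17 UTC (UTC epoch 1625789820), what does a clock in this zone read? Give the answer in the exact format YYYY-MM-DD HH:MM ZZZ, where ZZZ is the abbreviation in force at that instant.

Query: 2021-07-09 00:17 UTC
Rule 1/3 (BTR, +05:45): 2021-03-11 08:28 UTC ≤ query < 2021-07-09 04:15 UTC
0·60 + 17 + 345 = 362 min
362 = 0·1440 + 362; 362 = 6·60 + 2 → 06:02, same day
→ 2021-07-09 06:02 BTR

2021-07-09 06:02 BTR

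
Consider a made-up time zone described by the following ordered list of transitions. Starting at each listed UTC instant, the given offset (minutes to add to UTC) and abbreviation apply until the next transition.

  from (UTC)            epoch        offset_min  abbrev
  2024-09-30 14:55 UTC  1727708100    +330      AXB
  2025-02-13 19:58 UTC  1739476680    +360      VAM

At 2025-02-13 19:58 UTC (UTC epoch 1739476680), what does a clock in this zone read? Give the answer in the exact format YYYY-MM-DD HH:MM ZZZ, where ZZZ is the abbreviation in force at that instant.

Query: 2025-02-13 19:58 UTC
Rule 2/2 (VAM, +06:00): 2025-02-13 19:58 UTC ≤ query < +∞
19·60 + 58 + 360 = 1558 min
1558 = 1·1440 + 118; 118 = 1·60 + 58 → 01:58, 2025-02-13 + 1 day = 2025-02-14
→ 2025-02-14 01:58 VAM

2025-02-14 01:58 VAM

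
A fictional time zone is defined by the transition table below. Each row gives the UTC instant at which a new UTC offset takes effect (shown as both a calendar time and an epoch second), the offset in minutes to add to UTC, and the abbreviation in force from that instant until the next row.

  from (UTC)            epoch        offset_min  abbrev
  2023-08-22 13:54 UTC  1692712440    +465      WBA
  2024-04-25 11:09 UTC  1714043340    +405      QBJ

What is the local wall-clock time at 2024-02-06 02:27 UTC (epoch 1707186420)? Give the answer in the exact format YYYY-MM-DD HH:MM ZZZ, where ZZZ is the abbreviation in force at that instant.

Query: 2024-02-06 02:27 UTC
Rule 1/2 (WBA, +07:45): 2023-08-22 13:54 UTC ≤ query < 2024-04-25 11:09 UTC
2·60 + 27 + 465 = 612 min
612 = 0·1440 + 612; 612 = 10·60 + 12 → 10:12, same day
→ 2024-02-06 10:12 WBA

2024-02-06 10:12 WBA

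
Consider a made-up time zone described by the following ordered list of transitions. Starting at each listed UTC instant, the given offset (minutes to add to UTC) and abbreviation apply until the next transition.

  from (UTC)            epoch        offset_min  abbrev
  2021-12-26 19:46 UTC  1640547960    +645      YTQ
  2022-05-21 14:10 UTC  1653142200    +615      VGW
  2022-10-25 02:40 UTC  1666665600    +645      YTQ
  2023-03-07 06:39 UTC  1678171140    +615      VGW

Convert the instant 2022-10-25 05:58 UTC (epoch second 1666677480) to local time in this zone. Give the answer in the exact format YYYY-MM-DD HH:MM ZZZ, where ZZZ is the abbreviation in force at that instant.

2022-10-25 16:43 YTQ

Query: 2022-10-25 05:58 UTC
Rule 3/4 (YTQ, +10:45): 2022-10-25 02:40 UTC ≤ query < 2023-03-07 06:39 UTC
5·60 + 58 + 645 = 1003 min
1003 = 0·1440 + 1003; 1003 = 16·60 + 43 → 16:43, same day
→ 2022-10-25 16:43 YTQ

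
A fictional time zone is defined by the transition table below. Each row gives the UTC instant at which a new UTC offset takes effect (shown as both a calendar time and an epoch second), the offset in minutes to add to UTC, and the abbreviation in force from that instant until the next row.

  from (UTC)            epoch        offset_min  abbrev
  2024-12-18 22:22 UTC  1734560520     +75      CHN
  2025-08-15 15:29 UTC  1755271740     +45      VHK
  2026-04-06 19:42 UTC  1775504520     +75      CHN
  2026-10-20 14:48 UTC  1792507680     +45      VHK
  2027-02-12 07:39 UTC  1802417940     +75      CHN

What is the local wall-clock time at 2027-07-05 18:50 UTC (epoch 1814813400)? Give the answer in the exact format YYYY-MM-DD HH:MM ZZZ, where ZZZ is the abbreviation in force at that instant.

Query: 2027-07-05 18:50 UTC
Rule 5/5 (CHN, +01:15): 2027-02-12 07:39 UTC ≤ query < +∞
18·60 + 50 + 75 = 1205 min
1205 = 0·1440 + 1205; 1205 = 20·60 + 5 → 20:05, same day
→ 2027-07-05 20:05 CHN

2027-07-05 20:05 CHN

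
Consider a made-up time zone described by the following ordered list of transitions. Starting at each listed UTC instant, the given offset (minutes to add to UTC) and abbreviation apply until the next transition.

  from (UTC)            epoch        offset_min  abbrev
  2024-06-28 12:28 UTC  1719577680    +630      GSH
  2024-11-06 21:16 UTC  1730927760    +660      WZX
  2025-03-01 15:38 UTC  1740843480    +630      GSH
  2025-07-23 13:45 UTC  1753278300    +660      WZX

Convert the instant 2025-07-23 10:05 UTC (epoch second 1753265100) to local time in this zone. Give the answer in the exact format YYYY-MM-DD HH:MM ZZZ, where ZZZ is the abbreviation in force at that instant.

Query: 2025-07-23 10:05 UTC
Rule 3/4 (GSH, +10:30): 2025-03-01 15:38 UTC ≤ query < 2025-07-23 13:45 UTC
10·60 + 5 + 630 = 1235 min
1235 = 0·1440 + 1235; 1235 = 20·60 + 35 → 20:35, same day
→ 2025-07-23 20:35 GSH

2025-07-23 20:35 GSH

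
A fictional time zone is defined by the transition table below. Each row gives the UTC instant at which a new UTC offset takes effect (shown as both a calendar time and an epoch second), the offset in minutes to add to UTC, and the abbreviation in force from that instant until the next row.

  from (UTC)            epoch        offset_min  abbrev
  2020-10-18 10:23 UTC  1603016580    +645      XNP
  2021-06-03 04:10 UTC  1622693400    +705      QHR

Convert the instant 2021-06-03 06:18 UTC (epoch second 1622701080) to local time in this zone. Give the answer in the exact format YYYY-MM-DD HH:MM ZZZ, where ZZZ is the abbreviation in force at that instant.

Query: 2021-06-03 06:18 UTC
Rule 2/2 (QHR, +11:45): 2021-06-03 04:10 UTC ≤ query < +∞
6·60 + 18 + 705 = 1083 min
1083 = 0·1440 + 1083; 1083 = 18·60 + 3 → 18:03, same day
→ 2021-06-03 18:03 QHR

2021-06-03 18:03 QHR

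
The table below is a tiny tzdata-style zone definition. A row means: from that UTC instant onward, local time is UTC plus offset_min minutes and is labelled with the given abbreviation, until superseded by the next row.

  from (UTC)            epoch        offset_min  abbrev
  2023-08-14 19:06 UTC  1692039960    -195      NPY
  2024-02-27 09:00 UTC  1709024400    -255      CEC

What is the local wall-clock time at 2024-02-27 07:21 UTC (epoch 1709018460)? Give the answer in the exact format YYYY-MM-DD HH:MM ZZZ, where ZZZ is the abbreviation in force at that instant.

2024-02-27 04:06 NPY

Query: 2024-02-27 07:21 UTC
Rule 1/2 (NPY, -03:15): 2023-08-14 19:06 UTC ≤ query < 2024-02-27 09:00 UTC
7·60 + 21 - 195 = 246 min
246 = 0·1440 + 246; 246 = 4·60 + 6 → 04:06, same day
→ 2024-02-27 04:06 NPY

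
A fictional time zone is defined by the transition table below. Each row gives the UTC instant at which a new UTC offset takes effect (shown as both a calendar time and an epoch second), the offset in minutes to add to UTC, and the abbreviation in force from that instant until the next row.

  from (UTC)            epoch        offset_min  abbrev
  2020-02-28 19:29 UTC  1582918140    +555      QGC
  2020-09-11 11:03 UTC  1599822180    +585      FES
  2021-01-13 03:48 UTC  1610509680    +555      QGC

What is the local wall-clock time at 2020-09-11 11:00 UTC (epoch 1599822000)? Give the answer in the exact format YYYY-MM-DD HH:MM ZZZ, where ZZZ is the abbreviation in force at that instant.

2020-09-11 20:15 QGC

Query: 2020-09-11 11:00 UTC
Rule 1/3 (QGC, +09:15): 2020-02-28 19:29 UTC ≤ query < 2020-09-11 11:03 UTC
11·60 + 0 + 555 = 1215 min
1215 = 0·1440 + 1215; 1215 = 20·60 + 15 → 20:15, same day
→ 2020-09-11 20:15 QGC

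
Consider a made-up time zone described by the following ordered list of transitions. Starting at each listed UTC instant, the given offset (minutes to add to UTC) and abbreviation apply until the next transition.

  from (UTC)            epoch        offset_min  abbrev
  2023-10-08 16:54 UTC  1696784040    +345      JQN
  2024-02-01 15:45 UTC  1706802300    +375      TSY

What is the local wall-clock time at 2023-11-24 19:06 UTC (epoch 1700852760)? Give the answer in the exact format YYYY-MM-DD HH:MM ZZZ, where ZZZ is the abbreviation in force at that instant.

Query: 2023-11-24 19:06 UTC
Rule 1/2 (JQN, +05:45): 2023-10-08 16:54 UTC ≤ query < 2024-02-01 15:45 UTC
19·60 + 6 + 345 = 1491 min
1491 = 1·1440 + 51; 51 = 0·60 + 51 → 00:51, 2023-11-24 + 1 day = 2023-11-25
→ 2023-11-25 00:51 JQN

2023-11-25 00:51 JQN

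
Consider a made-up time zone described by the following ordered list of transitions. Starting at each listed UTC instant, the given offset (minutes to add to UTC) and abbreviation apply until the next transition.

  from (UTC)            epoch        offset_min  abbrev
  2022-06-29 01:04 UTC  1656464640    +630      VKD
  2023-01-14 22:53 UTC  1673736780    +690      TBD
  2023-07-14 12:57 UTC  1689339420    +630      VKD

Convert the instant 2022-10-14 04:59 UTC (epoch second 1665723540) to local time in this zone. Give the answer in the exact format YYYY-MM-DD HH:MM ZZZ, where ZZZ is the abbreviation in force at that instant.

Query: 2022-10-14 04:59 UTC
Rule 1/3 (VKD, +10:30): 2022-06-29 01:04 UTC ≤ query < 2023-01-14 22:53 UTC
4·60 + 59 + 630 = 929 min
929 = 0·1440 + 929; 929 = 15·60 + 29 → 15:29, same day
→ 2022-10-14 15:29 VKD

2022-10-14 15:29 VKD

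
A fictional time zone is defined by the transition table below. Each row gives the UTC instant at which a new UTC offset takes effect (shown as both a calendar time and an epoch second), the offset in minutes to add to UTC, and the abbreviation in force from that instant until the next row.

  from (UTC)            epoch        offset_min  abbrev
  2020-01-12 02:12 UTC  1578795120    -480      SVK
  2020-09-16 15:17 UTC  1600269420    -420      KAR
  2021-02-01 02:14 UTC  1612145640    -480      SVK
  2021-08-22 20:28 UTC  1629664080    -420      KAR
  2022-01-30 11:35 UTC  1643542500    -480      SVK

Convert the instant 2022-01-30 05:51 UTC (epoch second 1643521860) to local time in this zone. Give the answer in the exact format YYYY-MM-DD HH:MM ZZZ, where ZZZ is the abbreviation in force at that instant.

Query: 2022-01-30 05:51 UTC
Rule 4/5 (KAR, -07:00): 2021-08-22 20:28 UTC ≤ query < 2022-01-30 11:35 UTC
5·60 + 51 - 420 = -69 min
-69 = -1·1440 + 1371; 1371 = 22·60 + 51 → 22:51, 2022-01-30 - 1 day = 2022-01-29
→ 2022-01-29 22:51 KAR

2022-01-29 22:51 KAR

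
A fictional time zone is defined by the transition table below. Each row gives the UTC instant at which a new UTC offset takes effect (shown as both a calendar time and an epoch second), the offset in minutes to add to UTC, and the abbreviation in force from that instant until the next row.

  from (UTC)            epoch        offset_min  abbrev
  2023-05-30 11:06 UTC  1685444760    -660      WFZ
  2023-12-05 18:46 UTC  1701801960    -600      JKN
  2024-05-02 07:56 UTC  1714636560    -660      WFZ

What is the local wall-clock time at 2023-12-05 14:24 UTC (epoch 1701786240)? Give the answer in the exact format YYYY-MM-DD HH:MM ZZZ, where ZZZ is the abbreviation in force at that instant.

Query: 2023-12-05 14:24 UTC
Rule 1/3 (WFZ, -11:00): 2023-05-30 11:06 UTC ≤ query < 2023-12-05 18:46 UTC
14·60 + 24 - 660 = 204 min
204 = 0·1440 + 204; 204 = 3·60 + 24 → 03:24, same day
→ 2023-12-05 03:24 WFZ

2023-12-05 03:24 WFZ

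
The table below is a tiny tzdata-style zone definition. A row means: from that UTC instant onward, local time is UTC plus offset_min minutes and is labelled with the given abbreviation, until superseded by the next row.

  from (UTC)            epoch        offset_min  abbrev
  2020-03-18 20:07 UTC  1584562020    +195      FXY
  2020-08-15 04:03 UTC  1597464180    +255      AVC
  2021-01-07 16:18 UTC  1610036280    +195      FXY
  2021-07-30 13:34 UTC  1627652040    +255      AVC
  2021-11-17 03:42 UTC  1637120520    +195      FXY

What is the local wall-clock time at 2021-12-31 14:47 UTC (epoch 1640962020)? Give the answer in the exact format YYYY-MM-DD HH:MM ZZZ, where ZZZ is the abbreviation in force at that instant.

2021-12-31 18:02 FXY

Query: 2021-12-31 14:47 UTC
Rule 5/5 (FXY, +03:15): 2021-11-17 03:42 UTC ≤ query < +∞
14·60 + 47 + 195 = 1082 min
1082 = 0·1440 + 1082; 1082 = 18·60 + 2 → 18:02, same day
→ 2021-12-31 18:02 FXY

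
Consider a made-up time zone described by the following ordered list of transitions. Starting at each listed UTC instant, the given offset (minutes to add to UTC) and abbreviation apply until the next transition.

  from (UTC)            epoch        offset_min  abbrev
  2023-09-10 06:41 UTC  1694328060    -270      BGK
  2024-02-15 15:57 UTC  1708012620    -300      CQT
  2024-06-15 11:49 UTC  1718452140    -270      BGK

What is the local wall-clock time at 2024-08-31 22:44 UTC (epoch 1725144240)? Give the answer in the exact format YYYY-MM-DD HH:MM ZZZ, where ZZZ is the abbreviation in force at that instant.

2024-08-31 18:14 BGK

Query: 2024-08-31 22:44 UTC
Rule 3/3 (BGK, -04:30): 2024-06-15 11:49 UTC ≤ query < +∞
22·60 + 44 - 270 = 1094 min
1094 = 0·1440 + 1094; 1094 = 18·60 + 14 → 18:14, same day
→ 2024-08-31 18:14 BGK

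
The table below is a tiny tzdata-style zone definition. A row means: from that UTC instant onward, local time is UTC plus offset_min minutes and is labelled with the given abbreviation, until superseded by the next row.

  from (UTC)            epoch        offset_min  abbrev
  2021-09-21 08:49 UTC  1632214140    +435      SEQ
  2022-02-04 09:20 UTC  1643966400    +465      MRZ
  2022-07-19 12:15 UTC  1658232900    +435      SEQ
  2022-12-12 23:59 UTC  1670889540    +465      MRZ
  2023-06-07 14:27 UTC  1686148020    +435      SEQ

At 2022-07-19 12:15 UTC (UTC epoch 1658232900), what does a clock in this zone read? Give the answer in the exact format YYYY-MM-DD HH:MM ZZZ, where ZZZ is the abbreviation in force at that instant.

Query: 2022-07-19 12:15 UTC
Rule 3/5 (SEQ, +07:15): 2022-07-19 12:15 UTC ≤ query < 2022-12-12 23:59 UTC
12·60 + 15 + 435 = 1170 min
1170 = 0·1440 + 1170; 1170 = 19·60 + 30 → 19:30, same day
→ 2022-07-19 19:30 SEQ

2022-07-19 19:30 SEQ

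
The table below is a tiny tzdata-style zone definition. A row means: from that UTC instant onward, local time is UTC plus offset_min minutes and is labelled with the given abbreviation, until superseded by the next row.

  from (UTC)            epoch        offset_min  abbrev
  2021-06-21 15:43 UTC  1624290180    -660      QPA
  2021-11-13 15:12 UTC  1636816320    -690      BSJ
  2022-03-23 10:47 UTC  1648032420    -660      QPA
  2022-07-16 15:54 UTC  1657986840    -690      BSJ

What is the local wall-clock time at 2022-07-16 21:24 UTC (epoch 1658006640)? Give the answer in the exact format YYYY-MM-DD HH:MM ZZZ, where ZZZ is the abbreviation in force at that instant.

2022-07-16 09:54 BSJ

Query: 2022-07-16 21:24 UTC
Rule 4/4 (BSJ, -11:30): 2022-07-16 15:54 UTC ≤ query < +∞
21·60 + 24 - 690 = 594 min
594 = 0·1440 + 594; 594 = 9·60 + 54 → 09:54, same day
→ 2022-07-16 09:54 BSJ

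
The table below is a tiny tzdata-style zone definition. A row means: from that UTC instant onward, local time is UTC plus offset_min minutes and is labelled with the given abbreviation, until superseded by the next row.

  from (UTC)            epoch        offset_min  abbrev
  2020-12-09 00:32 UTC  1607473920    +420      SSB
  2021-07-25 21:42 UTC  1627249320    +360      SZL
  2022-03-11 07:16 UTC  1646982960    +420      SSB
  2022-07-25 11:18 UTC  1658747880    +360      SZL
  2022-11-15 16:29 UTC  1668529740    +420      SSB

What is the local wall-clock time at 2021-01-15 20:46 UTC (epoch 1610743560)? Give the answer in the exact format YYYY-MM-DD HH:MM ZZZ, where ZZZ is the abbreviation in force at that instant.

2021-01-16 03:46 SSB

Query: 2021-01-15 20:46 UTC
Rule 1/5 (SSB, +07:00): 2020-12-09 00:32 UTC ≤ query < 2021-07-25 21:42 UTC
20·60 + 46 + 420 = 1666 min
1666 = 1·1440 + 226; 226 = 3·60 + 46 → 03:46, 2021-01-15 + 1 day = 2021-01-16
→ 2021-01-16 03:46 SSB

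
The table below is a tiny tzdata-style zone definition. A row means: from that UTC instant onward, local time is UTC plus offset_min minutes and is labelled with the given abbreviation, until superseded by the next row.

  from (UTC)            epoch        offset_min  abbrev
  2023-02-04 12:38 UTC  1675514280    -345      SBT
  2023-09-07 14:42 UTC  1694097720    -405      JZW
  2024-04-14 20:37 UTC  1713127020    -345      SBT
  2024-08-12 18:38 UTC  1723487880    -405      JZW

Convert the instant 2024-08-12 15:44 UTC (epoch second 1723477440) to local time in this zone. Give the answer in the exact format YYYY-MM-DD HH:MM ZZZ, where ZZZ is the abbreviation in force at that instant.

Query: 2024-08-12 15:44 UTC
Rule 3/4 (SBT, -05:45): 2024-04-14 20:37 UTC ≤ query < 2024-08-12 18:38 UTC
15·60 + 44 - 345 = 599 min
599 = 0·1440 + 599; 599 = 9·60 + 59 → 09:59, same day
→ 2024-08-12 09:59 SBT

2024-08-12 09:59 SBT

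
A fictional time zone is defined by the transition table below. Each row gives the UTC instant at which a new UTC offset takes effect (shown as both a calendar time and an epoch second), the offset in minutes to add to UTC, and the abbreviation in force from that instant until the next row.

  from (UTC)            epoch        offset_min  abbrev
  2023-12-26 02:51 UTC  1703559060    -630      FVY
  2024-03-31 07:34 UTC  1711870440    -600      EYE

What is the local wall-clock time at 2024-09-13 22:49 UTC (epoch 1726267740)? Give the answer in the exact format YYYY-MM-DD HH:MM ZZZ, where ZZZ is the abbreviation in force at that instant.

Query: 2024-09-13 22:49 UTC
Rule 2/2 (EYE, -10:00): 2024-03-31 07:34 UTC ≤ query < +∞
22·60 + 49 - 600 = 769 min
769 = 0·1440 + 769; 769 = 12·60 + 49 → 12:49, same day
→ 2024-09-13 12:49 EYE

2024-09-13 12:49 EYE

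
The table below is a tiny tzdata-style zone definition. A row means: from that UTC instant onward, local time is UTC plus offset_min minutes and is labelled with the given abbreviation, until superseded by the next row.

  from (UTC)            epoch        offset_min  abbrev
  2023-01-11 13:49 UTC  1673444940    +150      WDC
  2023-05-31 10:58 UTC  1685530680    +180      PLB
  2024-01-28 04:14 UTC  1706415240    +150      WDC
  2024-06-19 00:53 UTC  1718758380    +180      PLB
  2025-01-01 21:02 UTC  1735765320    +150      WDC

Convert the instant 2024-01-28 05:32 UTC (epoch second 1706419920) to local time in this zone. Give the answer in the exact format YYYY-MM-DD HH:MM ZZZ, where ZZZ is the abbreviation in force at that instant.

Query: 2024-01-28 05:32 UTC
Rule 3/5 (WDC, +02:30): 2024-01-28 04:14 UTC ≤ query < 2024-06-19 00:53 UTC
5·60 + 32 + 150 = 482 min
482 = 0·1440 + 482; 482 = 8·60 + 2 → 08:02, same day
→ 2024-01-28 08:02 WDC

2024-01-28 08:02 WDC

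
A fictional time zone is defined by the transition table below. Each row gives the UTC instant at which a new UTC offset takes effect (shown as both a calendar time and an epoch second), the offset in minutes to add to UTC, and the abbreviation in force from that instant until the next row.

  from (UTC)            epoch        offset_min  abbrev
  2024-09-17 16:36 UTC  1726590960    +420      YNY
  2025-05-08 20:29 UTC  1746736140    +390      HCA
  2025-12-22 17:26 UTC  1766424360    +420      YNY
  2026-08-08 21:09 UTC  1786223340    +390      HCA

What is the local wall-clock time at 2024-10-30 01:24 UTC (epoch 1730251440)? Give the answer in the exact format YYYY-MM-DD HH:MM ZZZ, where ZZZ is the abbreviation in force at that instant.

Query: 2024-10-30 01:24 UTC
Rule 1/4 (YNY, +07:00): 2024-09-17 16:36 UTC ≤ query < 2025-05-08 20:29 UTC
1·60 + 24 + 420 = 504 min
504 = 0·1440 + 504; 504 = 8·60 + 24 → 08:24, same day
→ 2024-10-30 08:24 YNY

2024-10-30 08:24 YNY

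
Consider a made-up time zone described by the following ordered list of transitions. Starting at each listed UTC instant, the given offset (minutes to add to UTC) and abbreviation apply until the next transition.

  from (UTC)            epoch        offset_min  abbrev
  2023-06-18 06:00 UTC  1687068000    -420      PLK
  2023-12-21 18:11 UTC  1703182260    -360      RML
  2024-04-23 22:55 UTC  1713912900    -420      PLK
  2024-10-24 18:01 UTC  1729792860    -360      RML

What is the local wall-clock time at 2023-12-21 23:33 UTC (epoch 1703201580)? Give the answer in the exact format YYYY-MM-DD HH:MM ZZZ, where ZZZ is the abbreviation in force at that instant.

2023-12-21 17:33 RML

Query: 2023-12-21 23:33 UTC
Rule 2/4 (RML, -06:00): 2023-12-21 18:11 UTC ≤ query < 2024-04-23 22:55 UTC
23·60 + 33 - 360 = 1053 min
1053 = 0·1440 + 1053; 1053 = 17·60 + 33 → 17:33, same day
→ 2023-12-21 17:33 RML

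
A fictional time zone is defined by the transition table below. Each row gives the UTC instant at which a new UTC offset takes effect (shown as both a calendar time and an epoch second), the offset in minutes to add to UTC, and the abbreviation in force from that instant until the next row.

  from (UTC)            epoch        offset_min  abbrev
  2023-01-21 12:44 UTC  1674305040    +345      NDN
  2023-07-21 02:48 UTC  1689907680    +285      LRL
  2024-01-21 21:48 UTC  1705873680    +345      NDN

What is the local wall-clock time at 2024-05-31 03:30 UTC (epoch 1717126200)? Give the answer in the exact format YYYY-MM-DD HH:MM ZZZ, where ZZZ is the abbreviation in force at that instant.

2024-05-31 09:15 NDN

Query: 2024-05-31 03:30 UTC
Rule 3/3 (NDN, +05:45): 2024-01-21 21:48 UTC ≤ query < +∞
3·60 + 30 + 345 = 555 min
555 = 0·1440 + 555; 555 = 9·60 + 15 → 09:15, same day
→ 2024-05-31 09:15 NDN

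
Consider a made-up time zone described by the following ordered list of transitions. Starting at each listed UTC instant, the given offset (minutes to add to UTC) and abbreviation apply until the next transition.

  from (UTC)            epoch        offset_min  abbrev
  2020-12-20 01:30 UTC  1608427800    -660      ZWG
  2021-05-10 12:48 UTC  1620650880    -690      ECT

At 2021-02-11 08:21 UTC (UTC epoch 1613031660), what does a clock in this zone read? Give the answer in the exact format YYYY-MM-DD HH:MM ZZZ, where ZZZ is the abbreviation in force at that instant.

2021-02-10 21:21 ZWG

Query: 2021-02-11 08:21 UTC
Rule 1/2 (ZWG, -11:00): 2020-12-20 01:30 UTC ≤ query < 2021-05-10 12:48 UTC
8·60 + 21 - 660 = -159 min
-159 = -1·1440 + 1281; 1281 = 21·60 + 21 → 21:21, 2021-02-11 - 1 day = 2021-02-10
→ 2021-02-10 21:21 ZWG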